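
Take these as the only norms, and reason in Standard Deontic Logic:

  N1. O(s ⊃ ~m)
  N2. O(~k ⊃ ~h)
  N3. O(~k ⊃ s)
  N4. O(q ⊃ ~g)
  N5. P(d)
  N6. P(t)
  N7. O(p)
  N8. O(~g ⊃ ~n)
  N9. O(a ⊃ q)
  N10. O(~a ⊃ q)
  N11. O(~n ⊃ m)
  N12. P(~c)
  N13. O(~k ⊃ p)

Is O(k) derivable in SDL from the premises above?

Premises 9 and 10 are O(a ⊃ q) and O(~a ⊃ q); every ideal world satisfies a or ~a, so in either case q holds — hence O(q).
Applying K to premise 4 (O(q ⊃ ~g)) and O(q) yields O(~g).
From O(~g) and premise 8, O(~g ⊃ ~n), we obtain O(~n).
With premise 11, O(~n ⊃ m), the K-axiom yields O(m).
Premise 1, O(s ⊃ ~m), contraposes to O(m ⊃ ~s); with O(m) we get O(~s).
Premise 3, O(~k ⊃ s), contraposes to O(~s ⊃ k); with O(~s) we get O(k).
Premises 2, 5, 6, 7, 12, 13 do not contribute to this derivation.
So O(k) follows.

Yes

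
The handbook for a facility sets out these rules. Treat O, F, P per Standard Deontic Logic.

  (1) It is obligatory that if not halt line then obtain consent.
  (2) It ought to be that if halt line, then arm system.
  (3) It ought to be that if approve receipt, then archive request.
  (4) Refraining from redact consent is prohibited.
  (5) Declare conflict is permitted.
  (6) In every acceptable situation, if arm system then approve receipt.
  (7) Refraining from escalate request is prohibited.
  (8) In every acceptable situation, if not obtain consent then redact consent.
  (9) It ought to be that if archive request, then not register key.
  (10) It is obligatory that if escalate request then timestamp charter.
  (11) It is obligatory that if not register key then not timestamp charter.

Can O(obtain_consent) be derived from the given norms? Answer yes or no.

Yes

Premise 7 is F(¬escalate_request), i.e. O(escalate_request).
With premise 10, O(escalate_request → timestamp_charter), the K-axiom yields O(timestamp_charter).
The contrapositive of premise 11 (O(¬register_key → ¬timestamp_charter)) is O(timestamp_charter → register_key), and O(timestamp_charter) is already established, so O(register_key).
Premise 9 is O(archive_request → ¬register_key); contrapositively O(register_key → ¬archive_request). Since O(register_key) holds, K gives O(¬archive_request).
Premise 3, O(approve_receipt → archive_request), contraposes to O(¬archive_request → ¬approve_receipt); with O(¬archive_request) we get O(¬approve_receipt).
Premise 6 is O(arm_system → approve_receipt); contrapositively O(¬approve_receipt → ¬arm_system). Since O(¬approve_receipt) holds, K gives O(¬arm_system).
Premise 2, O(halt_line → arm_system), contraposes to O(¬arm_system → ¬halt_line); with O(¬arm_system) we get O(¬halt_line).
From O(¬halt_line) and premise 1, O(¬halt_line → obtain_consent), we obtain O(obtain_consent).
Premises 4, 5, 8 do not contribute to this derivation.
So O(obtain_consent) follows.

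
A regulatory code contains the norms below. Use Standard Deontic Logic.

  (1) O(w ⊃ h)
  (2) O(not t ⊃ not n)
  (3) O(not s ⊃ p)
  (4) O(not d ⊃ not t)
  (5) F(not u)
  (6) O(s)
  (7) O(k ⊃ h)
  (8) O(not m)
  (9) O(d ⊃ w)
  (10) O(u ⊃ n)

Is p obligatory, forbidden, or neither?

Premise 3 is O(not s ⊃ p), but O(not s) is not derivable from the premises, so it does not yield O(p).
No premise or chain of K-axiom applications forces O(p), and none forces O(not p). So p is neither obligatory nor forbidden under these norms.

Neither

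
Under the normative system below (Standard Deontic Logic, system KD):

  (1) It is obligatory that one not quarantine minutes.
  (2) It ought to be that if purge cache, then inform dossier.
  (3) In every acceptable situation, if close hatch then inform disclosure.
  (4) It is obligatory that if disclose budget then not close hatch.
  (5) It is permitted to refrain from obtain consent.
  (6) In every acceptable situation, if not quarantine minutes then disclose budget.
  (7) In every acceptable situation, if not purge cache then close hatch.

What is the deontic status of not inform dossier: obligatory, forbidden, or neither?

Premise 1 states O(¬quarantine_minutes) outright.
With premise 6, O(¬quarantine_minutes → disclose_budget), the K-axiom yields O(disclose_budget).
From O(disclose_budget) and premise 4, O(disclose_budget → ¬close_hatch), we obtain O(¬close_hatch).
The contrapositive of premise 7 (O(¬purge_cache → close_hatch)) is O(¬close_hatch → purge_cache), and O(¬close_hatch) is already established, so O(purge_cache).
From O(purge_cache) and premise 2, O(purge_cache → inform_dossier), we obtain O(inform_dossier).
Premises 3, 5 do not contribute to this derivation.
Thus O(inform_dossier), which is F(¬inform_dossier): ¬inform_dossier is forbidden.

Forbidden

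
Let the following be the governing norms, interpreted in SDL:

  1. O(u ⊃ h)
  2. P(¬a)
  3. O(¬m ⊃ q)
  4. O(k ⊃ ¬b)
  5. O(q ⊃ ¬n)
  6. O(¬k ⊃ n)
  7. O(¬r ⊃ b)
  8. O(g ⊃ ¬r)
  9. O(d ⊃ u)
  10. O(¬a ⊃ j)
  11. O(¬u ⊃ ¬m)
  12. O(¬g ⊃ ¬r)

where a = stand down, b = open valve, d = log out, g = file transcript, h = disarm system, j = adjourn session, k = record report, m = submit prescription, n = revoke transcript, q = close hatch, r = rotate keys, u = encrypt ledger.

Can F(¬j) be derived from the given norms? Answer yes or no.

No

Premise 10 is O(¬a ⊃ j), but O(¬a) is not derivable from the premises (the permission P(¬a) asserts only ¬O(a), not O(¬a)), so it does not yield O(j).
No other premise forces O(j). An ideal world satisfying every premise can still have ¬j true, so F(¬j) is not derivable.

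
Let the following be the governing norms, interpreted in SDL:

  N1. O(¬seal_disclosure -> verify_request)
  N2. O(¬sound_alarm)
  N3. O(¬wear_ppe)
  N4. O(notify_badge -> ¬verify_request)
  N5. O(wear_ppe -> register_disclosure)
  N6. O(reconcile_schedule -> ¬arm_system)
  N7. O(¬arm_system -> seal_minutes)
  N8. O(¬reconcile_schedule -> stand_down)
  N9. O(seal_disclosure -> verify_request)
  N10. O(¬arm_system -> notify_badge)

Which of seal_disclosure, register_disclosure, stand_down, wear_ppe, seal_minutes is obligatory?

stand_down

Premises 1 and 9 are O(¬seal_disclosure -> verify_request) and O(seal_disclosure -> verify_request); every ideal world satisfies ¬seal_disclosure or seal_disclosure, so in either case verify_request holds — hence O(verify_request).
The contrapositive of premise 4 (O(notify_badge -> ¬verify_request)) is O(verify_request -> ¬notify_badge), and O(verify_request) is already established, so O(¬notify_badge).
Premise 10, O(¬arm_system -> notify_badge), contraposes to O(¬notify_badge -> arm_system); with O(¬notify_badge) we get O(arm_system).
The contrapositive of premise 6 (O(reconcile_schedule -> ¬arm_system)) is O(arm_system -> ¬reconcile_schedule), and O(arm_system) is already established, so O(¬reconcile_schedule).
From O(¬reconcile_schedule) and premise 8, O(¬reconcile_schedule -> stand_down), we obtain O(stand_down).
So O(stand_down) holds — stand_down is obligatory. None of the other listed options is made obligatory by any chain of premises.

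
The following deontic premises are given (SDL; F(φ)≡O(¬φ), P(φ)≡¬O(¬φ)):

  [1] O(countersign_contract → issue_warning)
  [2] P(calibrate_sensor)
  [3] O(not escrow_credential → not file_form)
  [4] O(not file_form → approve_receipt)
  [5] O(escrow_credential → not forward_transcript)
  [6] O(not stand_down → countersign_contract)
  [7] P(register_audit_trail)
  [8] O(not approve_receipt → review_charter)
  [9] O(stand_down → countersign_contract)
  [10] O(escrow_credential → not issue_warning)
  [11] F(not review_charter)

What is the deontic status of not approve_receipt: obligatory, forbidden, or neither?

By case analysis on not stand_down: premise 6 gives O(not stand_down → countersign_contract) and premise 9 gives O(stand_down → countersign_contract), so O(countersign_contract) either way.
From O(countersign_contract) and premise 1, O(countersign_contract → issue_warning), we obtain O(issue_warning).
Premise 10, O(escrow_credential → not issue_warning), contraposes to O(issue_warning → not escrow_credential); with O(issue_warning) we get O(not escrow_credential).
Applying K to premise 3 (O(not escrow_credential → not file_form)) and O(not escrow_credential) yields O(not file_form).
Premise 4 is O(not file_form → approve_receipt); since O(not file_form), deontic closure gives O(approve_receipt).
Premises 2, 5, 7, 8, 11 do not contribute to this derivation.
Thus O(approve_receipt), which is F(not approve_receipt): not approve_receipt is forbidden.

Forbidden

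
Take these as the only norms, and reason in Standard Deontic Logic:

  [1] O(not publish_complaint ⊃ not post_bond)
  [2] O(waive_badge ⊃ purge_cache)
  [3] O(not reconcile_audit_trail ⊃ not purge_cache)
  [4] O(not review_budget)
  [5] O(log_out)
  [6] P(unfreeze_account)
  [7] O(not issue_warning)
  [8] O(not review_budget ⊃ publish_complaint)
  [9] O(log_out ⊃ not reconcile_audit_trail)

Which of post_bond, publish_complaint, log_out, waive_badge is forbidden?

Premise 5 gives O(log_out).
Premise 9 is O(log_out ⊃ not reconcile_audit_trail); since O(log_out), deontic closure gives O(not reconcile_audit_trail).
Applying K to premise 3 (O(not reconcile_audit_trail ⊃ not purge_cache)) and O(not reconcile_audit_trail) yields O(not purge_cache).
The contrapositive of premise 2 (O(waive_badge ⊃ purge_cache)) is O(not purge_cache ⊃ not waive_badge), and O(not purge_cache) is already established, so O(not waive_badge).
So O(not waive_badge) holds, i.e. waive_badge is forbidden. None of the other listed options is forbidden under the premises.

waive_badge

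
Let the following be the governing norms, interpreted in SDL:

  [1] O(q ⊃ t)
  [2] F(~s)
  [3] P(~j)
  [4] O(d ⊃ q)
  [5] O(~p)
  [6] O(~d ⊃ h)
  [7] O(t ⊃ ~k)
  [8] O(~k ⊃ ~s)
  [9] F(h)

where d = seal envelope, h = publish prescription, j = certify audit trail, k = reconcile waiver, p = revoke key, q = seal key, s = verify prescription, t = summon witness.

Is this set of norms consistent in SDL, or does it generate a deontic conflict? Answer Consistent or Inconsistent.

F(~s) at premise 2 means O(s).
The contrapositive of premise 8 (O(~k ⊃ ~s)) is O(s ⊃ k), and O(s) is already established, so O(k).
The contrapositive of premise 7 (O(t ⊃ ~k)) is O(k ⊃ ~t), and O(k) is already established, so O(~t).
Premise 1 is O(q ⊃ t); contrapositively O(~t ⊃ ~q). Since O(~t) holds, K gives O(~q).
Premise 4 is O(d ⊃ q); contrapositively O(~q ⊃ ~d). Since O(~q) holds, K gives O(~d).
Applying K to premise 6 (O(~d ⊃ h)) and O(~d) yields O(h).
But premise 9, F(h), means O(~h).
We now have both O(h) and O(~h) — h is simultaneously obligatory and forbidden, violating the D-axiom.

Inconsistent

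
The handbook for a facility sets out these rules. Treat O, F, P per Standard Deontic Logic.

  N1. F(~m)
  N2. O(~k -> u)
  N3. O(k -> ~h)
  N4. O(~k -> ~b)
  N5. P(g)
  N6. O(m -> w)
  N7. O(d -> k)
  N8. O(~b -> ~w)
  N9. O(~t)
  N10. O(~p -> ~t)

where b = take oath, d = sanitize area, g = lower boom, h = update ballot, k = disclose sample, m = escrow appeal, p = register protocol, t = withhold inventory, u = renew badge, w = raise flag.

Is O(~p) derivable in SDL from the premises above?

No

Premise 10 is O(~p -> ~t); even if O(~t) held, inferring O(~p) would be affirming the consequent — invalid.
No other premise forces O(~p). An ideal world satisfying every premise can still have ~p false, so O(~p) is not derivable.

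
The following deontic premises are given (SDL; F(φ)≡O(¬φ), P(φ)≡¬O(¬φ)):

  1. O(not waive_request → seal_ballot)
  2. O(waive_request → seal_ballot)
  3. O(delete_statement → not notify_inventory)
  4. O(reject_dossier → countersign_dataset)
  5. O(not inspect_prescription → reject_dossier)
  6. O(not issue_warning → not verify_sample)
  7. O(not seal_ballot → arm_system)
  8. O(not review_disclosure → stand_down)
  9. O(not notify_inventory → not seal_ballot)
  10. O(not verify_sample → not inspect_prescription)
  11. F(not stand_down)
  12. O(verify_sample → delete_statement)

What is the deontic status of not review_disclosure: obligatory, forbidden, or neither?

Neither

Premise 8 is O(not review_disclosure → stand_down); even if O(stand_down) held, inferring O(not review_disclosure) would be affirming the consequent — invalid.
No premise or chain of K-axiom applications forces O(not review_disclosure), and none forces O(review_disclosure). So not review_disclosure is neither obligatory nor forbidden under these norms.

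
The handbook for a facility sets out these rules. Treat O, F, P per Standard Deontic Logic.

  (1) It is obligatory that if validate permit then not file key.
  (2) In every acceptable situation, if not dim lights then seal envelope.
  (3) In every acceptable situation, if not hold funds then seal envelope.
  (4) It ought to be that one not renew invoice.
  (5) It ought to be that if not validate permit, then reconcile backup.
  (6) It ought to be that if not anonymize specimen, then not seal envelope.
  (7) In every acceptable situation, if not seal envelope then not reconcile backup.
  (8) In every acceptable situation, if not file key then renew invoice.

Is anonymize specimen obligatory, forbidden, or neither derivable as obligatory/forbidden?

From premise 4 we have O(¬renew_invoice).
Premise 8 is O(¬file_key → renew_invoice); contrapositively O(¬renew_invoice → file_key). Since O(¬renew_invoice) holds, K gives O(file_key).
Premise 1, O(validate_permit → ¬file_key), contraposes to O(file_key → ¬validate_permit); with O(file_key) we get O(¬validate_permit).
Premise 5 is O(¬validate_permit → reconcile_backup); since O(¬validate_permit), deontic closure gives O(reconcile_backup).
Premise 7 is O(¬seal_envelope → ¬reconcile_backup); contrapositively O(reconcile_backup → seal_envelope). Since O(reconcile_backup) holds, K gives O(seal_envelope).
The contrapositive of premise 6 (O(¬anonymize_specimen → ¬seal_envelope)) is O(seal_envelope → anonymize_specimen), and O(seal_envelope) is already established, so O(anonymize_specimen).
Premises 2, 3 do not contribute to this derivation.
Hence anonymize_specimen is obligatory.

Obligatory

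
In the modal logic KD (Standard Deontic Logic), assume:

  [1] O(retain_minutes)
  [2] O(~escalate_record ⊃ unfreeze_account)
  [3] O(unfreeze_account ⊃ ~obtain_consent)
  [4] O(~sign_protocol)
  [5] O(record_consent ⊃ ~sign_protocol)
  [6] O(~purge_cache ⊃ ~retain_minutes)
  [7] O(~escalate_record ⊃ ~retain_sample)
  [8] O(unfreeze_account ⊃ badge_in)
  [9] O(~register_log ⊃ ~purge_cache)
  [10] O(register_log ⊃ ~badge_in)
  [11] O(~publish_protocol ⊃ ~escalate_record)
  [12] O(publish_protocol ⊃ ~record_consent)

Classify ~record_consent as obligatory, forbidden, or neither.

Obligatory

From premise 1 we have O(retain_minutes).
The contrapositive of premise 6 (O(~purge_cache ⊃ ~retain_minutes)) is O(retain_minutes ⊃ purge_cache), and O(retain_minutes) is already established, so O(purge_cache).
Premise 9 is O(~register_log ⊃ ~purge_cache); contrapositively O(purge_cache ⊃ register_log). Since O(purge_cache) holds, K gives O(register_log).
Premise 10 is O(register_log ⊃ ~badge_in); since O(register_log), deontic closure gives O(~badge_in).
Premise 8, O(unfreeze_account ⊃ badge_in), contraposes to O(~badge_in ⊃ ~unfreeze_account); with O(~badge_in) we get O(~unfreeze_account).
Premise 2 is O(~escalate_record ⊃ unfreeze_account); contrapositively O(~unfreeze_account ⊃ escalate_record). Since O(~unfreeze_account) holds, K gives O(escalate_record).
The contrapositive of premise 11 (O(~publish_protocol ⊃ ~escalate_record)) is O(escalate_record ⊃ publish_protocol), and O(escalate_record) is already established, so O(publish_protocol).
Applying K to premise 12 (O(publish_protocol ⊃ ~record_consent)) and O(publish_protocol) yields O(~record_consent).
Premises 3, 4, 5, 7 do not contribute to this derivation.
Hence ~record_consent is obligatory.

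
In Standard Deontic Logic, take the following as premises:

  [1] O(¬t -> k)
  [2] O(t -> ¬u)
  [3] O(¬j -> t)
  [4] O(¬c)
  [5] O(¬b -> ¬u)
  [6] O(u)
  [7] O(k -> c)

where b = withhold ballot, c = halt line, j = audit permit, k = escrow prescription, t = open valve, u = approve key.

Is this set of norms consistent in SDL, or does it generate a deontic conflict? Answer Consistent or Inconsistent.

Inconsistent

From premise 4 we have O(¬c).
The contrapositive of premise 7 (O(k -> c)) is O(¬c -> ¬k), and O(¬c) is already established, so O(¬k).
Premise 1 is O(¬t -> k); contrapositively O(¬k -> t). Since O(¬k) holds, K gives O(t).
Applying K to premise 2 (O(t -> ¬u)) and O(t) yields O(¬u).
Yet premise 6 states O(u).
We now have both O(¬u) and O(u) — u is simultaneously obligatory and forbidden, violating the D-axiom.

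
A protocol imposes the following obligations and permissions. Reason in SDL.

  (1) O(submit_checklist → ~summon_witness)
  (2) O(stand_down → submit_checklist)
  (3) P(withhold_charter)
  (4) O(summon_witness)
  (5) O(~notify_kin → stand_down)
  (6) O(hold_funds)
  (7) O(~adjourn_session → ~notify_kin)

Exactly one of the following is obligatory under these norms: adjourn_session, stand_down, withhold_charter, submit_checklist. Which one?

adjourn_session

Premise 4 states O(summon_witness) outright.
The contrapositive of premise 1 (O(submit_checklist → ~summon_witness)) is O(summon_witness → ~submit_checklist), and O(summon_witness) is already established, so O(~submit_checklist).
Premise 2, O(stand_down → submit_checklist), contraposes to O(~submit_checklist → ~stand_down); with O(~submit_checklist) we get O(~stand_down).
Premise 5 is O(~notify_kin → stand_down); contrapositively O(~stand_down → notify_kin). Since O(~stand_down) holds, K gives O(notify_kin).
The contrapositive of premise 7 (O(~adjourn_session → ~notify_kin)) is O(notify_kin → adjourn_session), and O(notify_kin) is already established, so O(adjourn_session).
So O(adjourn_session) holds — adjourn_session is obligatory. None of the other listed options is made obligatory by any chain of premises.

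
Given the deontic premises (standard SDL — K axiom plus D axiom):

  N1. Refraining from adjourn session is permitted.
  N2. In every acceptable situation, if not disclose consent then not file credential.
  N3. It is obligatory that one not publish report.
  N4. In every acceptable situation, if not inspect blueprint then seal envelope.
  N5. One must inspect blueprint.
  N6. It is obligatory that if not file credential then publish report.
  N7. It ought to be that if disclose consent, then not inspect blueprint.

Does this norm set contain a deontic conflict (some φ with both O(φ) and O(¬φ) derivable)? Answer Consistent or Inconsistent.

From premise 5 we have O(inspect_blueprint).
Premise 7, O(disclose_consent → ¬inspect_blueprint), contraposes to O(inspect_blueprint → ¬disclose_consent); with O(inspect_blueprint) we get O(¬disclose_consent).
From O(¬disclose_consent) and premise 2, O(¬disclose_consent → ¬file_credential), we obtain O(¬file_credential).
Premise 6 is O(¬file_credential → publish_report); since O(¬file_credential), deontic closure gives O(publish_report).
However, premise 3 gives O(¬publish_report).
We now have both O(publish_report) and O(¬publish_report) — publish_report is simultaneously obligatory and forbidden, violating the D-axiom.

Inconsistent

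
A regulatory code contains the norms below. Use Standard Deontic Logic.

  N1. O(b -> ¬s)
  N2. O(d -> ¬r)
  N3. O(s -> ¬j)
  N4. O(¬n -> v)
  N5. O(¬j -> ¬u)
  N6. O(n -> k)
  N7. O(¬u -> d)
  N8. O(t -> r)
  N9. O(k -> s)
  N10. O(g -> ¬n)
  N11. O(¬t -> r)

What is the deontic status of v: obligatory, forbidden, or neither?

Obligatory

Premises 11 and 8 are O(¬t -> r) and O(t -> r); every ideal world satisfies ¬t or t, so in either case r holds — hence O(r).
Premise 2 is O(d -> ¬r); contrapositively O(r -> ¬d). Since O(r) holds, K gives O(¬d).
Premise 7 is O(¬u -> d); contrapositively O(¬d -> u). Since O(¬d) holds, K gives O(u).
The contrapositive of premise 5 (O(¬j -> ¬u)) is O(u -> j), and O(u) is already established, so O(j).
The contrapositive of premise 3 (O(s -> ¬j)) is O(j -> ¬s), and O(j) is already established, so O(¬s).
Premise 9 is O(k -> s); contrapositively O(¬s -> ¬k). Since O(¬s) holds, K gives O(¬k).
The contrapositive of premise 6 (O(n -> k)) is O(¬k -> ¬n), and O(¬k) is already established, so O(¬n).
With premise 4, O(¬n -> v), the K-axiom yields O(v).
Premises 1, 10 do not contribute to this derivation.
Hence v is obligatory.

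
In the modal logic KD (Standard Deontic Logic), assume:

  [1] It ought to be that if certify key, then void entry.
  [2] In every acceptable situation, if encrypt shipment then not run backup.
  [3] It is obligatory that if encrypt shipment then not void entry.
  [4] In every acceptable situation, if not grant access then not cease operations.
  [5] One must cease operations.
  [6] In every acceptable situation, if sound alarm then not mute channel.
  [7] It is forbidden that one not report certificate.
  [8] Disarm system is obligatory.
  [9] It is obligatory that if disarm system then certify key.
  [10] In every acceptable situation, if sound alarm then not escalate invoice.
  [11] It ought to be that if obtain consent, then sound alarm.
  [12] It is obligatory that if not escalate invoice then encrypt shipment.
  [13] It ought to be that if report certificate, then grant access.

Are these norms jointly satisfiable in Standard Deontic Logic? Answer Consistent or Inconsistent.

Consistent

Premise 4 is O(¬grant_access → ¬cease_operations), but O(¬grant_access) is not derivable from the premises, so it does not yield O(¬cease_operations).
So O(¬cease_operations) is not derivable, and the apparent clash with O(cease_operations) does not arise.
A world satisfying every obligation exists (e.g. cease_operations=true, certify_key=true, disarm_system=true, encrypt_shipment=false, escalate_invoice=true, grant_access=true, mute_channel=false, obtain_consent=false, report_certificate=true, run_backup=false, sound_alarm=false, void_entry=true); no atom is both obligatory and forbidden, so the set is consistent.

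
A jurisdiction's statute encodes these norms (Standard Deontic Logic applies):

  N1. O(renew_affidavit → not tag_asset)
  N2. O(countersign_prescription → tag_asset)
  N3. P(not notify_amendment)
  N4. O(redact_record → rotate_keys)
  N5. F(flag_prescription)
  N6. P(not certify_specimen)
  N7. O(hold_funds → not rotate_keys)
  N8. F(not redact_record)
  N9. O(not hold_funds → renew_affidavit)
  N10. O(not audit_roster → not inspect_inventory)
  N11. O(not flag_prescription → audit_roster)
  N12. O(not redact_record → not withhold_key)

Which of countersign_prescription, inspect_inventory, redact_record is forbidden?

countersign_prescription

Premise 8 is F(not redact_record), i.e. O(redact_record).
Premise 4 is O(redact_record → rotate_keys); since O(redact_record), deontic closure gives O(rotate_keys).
The contrapositive of premise 7 (O(hold_funds → not rotate_keys)) is O(rotate_keys → not hold_funds), and O(rotate_keys) is already established, so O(not hold_funds).
Applying K to premise 9 (O(not hold_funds → renew_affidavit)) and O(not hold_funds) yields O(renew_affidavit).
From O(renew_affidavit) and premise 1, O(renew_affidavit → not tag_asset), we obtain O(not tag_asset).
The contrapositive of premise 2 (O(countersign_prescription → tag_asset)) is O(not tag_asset → not countersign_prescription), and O(not tag_asset) is already established, so O(not countersign_prescription).
So O(not countersign_prescription) holds, i.e. countersign_prescription is forbidden. None of the other listed options is forbidden under the premises.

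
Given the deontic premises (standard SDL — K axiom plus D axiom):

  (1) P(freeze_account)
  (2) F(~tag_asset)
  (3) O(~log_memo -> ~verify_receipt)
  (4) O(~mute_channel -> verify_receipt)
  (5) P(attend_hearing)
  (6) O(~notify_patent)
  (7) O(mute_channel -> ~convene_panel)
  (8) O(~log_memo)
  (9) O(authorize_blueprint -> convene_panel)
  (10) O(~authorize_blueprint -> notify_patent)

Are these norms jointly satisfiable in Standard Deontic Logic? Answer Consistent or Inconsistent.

From premise 8 we have O(~log_memo).
Applying K to premise 3 (O(~log_memo -> ~verify_receipt)) and O(~log_memo) yields O(~verify_receipt).
Premise 4 is O(~mute_channel -> verify_receipt); contrapositively O(~verify_receipt -> mute_channel). Since O(~verify_receipt) holds, K gives O(mute_channel).
Premise 7 is O(mute_channel -> ~convene_panel); since O(mute_channel), deontic closure gives O(~convene_panel).
Premise 9 is O(authorize_blueprint -> convene_panel); contrapositively O(~convene_panel -> ~authorize_blueprint). Since O(~convene_panel) holds, K gives O(~authorize_blueprint).
Applying K to premise 10 (O(~authorize_blueprint -> notify_patent)) and O(~authorize_blueprint) yields O(notify_patent).
However, premise 6 gives O(~notify_patent).
We now have both O(notify_patent) and O(~notify_patent) — notify_patent is simultaneously obligatory and forbidden, violating the D-axiom.

Inconsistent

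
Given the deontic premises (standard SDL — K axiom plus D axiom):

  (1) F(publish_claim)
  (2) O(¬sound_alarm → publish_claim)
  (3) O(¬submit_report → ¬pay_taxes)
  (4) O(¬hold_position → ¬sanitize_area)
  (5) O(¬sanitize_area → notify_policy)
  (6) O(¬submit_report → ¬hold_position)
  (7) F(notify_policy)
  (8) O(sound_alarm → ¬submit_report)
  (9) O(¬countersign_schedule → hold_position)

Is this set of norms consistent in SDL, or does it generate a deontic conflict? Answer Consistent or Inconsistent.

Inconsistent

F(notify_policy) at premise 7 means O(¬notify_policy).
Premise 5, O(¬sanitize_area → notify_policy), contraposes to O(¬notify_policy → sanitize_area); with O(¬notify_policy) we get O(sanitize_area).
Premise 4 is O(¬hold_position → ¬sanitize_area); contrapositively O(sanitize_area → hold_position). Since O(sanitize_area) holds, K gives O(hold_position).
The contrapositive of premise 6 (O(¬submit_report → ¬hold_position)) is O(hold_position → submit_report), and O(hold_position) is already established, so O(submit_report).
Premise 8 is O(sound_alarm → ¬submit_report); contrapositively O(submit_report → ¬sound_alarm). Since O(submit_report) holds, K gives O(¬sound_alarm).
Applying K to premise 2 (O(¬sound_alarm → publish_claim)) and O(¬sound_alarm) yields O(publish_claim).
However, F(publish_claim) at premise 1 amounts to O(¬publish_claim).
We now have both O(publish_claim) and O(¬publish_claim) — publish_claim is simultaneously obligatory and forbidden, violating the D-axiom.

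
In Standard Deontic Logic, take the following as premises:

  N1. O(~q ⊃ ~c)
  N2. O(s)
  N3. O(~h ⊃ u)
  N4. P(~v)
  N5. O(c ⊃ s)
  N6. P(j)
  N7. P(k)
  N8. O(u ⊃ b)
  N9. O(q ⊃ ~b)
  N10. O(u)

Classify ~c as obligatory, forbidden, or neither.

From premise 10 we have O(u).
With premise 8, O(u ⊃ b), the K-axiom yields O(b).
The contrapositive of premise 9 (O(q ⊃ ~b)) is O(b ⊃ ~q), and O(b) is already established, so O(~q).
With premise 1, O(~q ⊃ ~c), the K-axiom yields O(~c).
Premises 2, 3, 4, 5, 6, 7 do not contribute to this derivation.
Hence ~c is obligatory.

Obligatory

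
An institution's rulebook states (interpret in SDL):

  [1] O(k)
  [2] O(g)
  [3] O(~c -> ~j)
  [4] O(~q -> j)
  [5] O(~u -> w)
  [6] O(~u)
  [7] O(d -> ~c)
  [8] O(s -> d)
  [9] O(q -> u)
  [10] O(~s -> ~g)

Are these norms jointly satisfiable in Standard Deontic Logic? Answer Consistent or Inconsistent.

Premise 2 gives O(g).
Premise 10 is O(~s -> ~g); contrapositively O(g -> s). Since O(g) holds, K gives O(s).
Premise 8 is O(s -> d); since O(s), deontic closure gives O(d).
From O(d) and premise 7, O(d -> ~c), we obtain O(~c).
From O(~c) and premise 3, O(~c -> ~j), we obtain O(~j).
Premise 4 is O(~q -> j); contrapositively O(~j -> q). Since O(~j) holds, K gives O(q).
From O(q) and premise 9, O(q -> u), we obtain O(u).
However, premise 6 gives O(~u).
We now have both O(u) and O(~u) — u is simultaneously obligatory and forbidden, violating the D-axiom.

Inconsistent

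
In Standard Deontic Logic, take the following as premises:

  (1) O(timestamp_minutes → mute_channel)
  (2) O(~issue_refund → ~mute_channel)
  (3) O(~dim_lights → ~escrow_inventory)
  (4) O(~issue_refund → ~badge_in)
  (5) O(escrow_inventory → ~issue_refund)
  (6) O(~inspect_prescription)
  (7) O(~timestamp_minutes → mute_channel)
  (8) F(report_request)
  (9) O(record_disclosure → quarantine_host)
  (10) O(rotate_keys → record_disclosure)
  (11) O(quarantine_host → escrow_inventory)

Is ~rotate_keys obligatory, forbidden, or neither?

Premises 1 and 7 are O(timestamp_minutes → mute_channel) and O(~timestamp_minutes → mute_channel); every ideal world satisfies timestamp_minutes or ~timestamp_minutes, so in either case mute_channel holds — hence O(mute_channel).
Premise 2 is O(~issue_refund → ~mute_channel); contrapositively O(mute_channel → issue_refund). Since O(mute_channel) holds, K gives O(issue_refund).
Premise 5 is O(escrow_inventory → ~issue_refund); contrapositively O(issue_refund → ~escrow_inventory). Since O(issue_refund) holds, K gives O(~escrow_inventory).
Premise 11, O(quarantine_host → escrow_inventory), contraposes to O(~escrow_inventory → ~quarantine_host); with O(~escrow_inventory) we get O(~quarantine_host).
Premise 9, O(record_disclosure → quarantine_host), contraposes to O(~quarantine_host → ~record_disclosure); with O(~quarantine_host) we get O(~record_disclosure).
Premise 10 is O(rotate_keys → record_disclosure); contrapositively O(~record_disclosure → ~rotate_keys). Since O(~record_disclosure) holds, K gives O(~rotate_keys).
Premises 3, 4, 6, 8 do not contribute to this derivation.
Hence ~rotate_keys is obligatory.

Obligatory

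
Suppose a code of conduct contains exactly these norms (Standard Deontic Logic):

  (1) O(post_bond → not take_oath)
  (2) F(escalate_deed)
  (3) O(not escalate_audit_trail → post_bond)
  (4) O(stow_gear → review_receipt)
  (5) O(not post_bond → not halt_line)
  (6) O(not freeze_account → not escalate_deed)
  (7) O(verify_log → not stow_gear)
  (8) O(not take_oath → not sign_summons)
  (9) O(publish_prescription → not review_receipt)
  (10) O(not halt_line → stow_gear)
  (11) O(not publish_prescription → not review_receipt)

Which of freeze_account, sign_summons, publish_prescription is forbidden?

By case analysis on publish_prescription: premise 9 gives O(publish_prescription → not review_receipt) and premise 11 gives O(not publish_prescription → not review_receipt), so O(not review_receipt) either way.
The contrapositive of premise 4 (O(stow_gear → review_receipt)) is O(not review_receipt → not stow_gear), and O(not review_receipt) is already established, so O(not stow_gear).
Premise 10 is O(not halt_line → stow_gear); contrapositively O(not stow_gear → halt_line). Since O(not stow_gear) holds, K gives O(halt_line).
Premise 5, O(not post_bond → not halt_line), contraposes to O(halt_line → post_bond); with O(halt_line) we get O(post_bond).
From O(post_bond) and premise 1, O(post_bond → not take_oath), we obtain O(not take_oath).
From O(not take_oath) and premise 8, O(not take_oath → not sign_summons), we obtain O(not sign_summons).
So O(not sign_summons) holds, i.e. sign_summons is forbidden. None of the other listed options is forbidden under the premises.

sign_summons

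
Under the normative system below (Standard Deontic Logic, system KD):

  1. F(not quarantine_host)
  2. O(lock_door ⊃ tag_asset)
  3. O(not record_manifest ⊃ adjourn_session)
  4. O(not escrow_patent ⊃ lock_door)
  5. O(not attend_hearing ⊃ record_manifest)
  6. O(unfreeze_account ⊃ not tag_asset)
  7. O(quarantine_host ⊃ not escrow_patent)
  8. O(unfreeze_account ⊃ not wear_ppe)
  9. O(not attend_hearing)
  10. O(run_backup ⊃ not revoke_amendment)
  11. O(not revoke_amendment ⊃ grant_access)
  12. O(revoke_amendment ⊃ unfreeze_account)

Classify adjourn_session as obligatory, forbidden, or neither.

Premise 3 is O(not record_manifest ⊃ adjourn_session), but O(not record_manifest) is not derivable from the premises, so it does not yield O(adjourn_session).
No premise or chain of K-axiom applications forces O(adjourn_session), and none forces O(not adjourn_session). So adjourn_session is neither obligatory nor forbidden under these norms.

Neither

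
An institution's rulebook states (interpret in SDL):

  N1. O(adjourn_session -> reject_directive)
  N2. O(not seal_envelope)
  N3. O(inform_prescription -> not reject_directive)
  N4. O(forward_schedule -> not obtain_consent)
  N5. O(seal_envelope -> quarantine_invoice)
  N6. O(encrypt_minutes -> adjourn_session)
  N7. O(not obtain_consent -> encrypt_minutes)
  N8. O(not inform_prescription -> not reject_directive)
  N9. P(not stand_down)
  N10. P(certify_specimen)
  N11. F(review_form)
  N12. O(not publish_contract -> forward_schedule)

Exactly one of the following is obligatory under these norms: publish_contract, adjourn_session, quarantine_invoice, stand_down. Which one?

publish_contract

Premises 3 and 8 are O(inform_prescription -> not reject_directive) and O(not inform_prescription -> not reject_directive); every ideal world satisfies inform_prescription or not inform_prescription, so in either case not reject_directive holds — hence O(not reject_directive).
Premise 1 is O(adjourn_session -> reject_directive); contrapositively O(not reject_directive -> not adjourn_session). Since O(not reject_directive) holds, K gives O(not adjourn_session).
Premise 6, O(encrypt_minutes -> adjourn_session), contraposes to O(not adjourn_session -> not encrypt_minutes); with O(not adjourn_session) we get O(not encrypt_minutes).
The contrapositive of premise 7 (O(not obtain_consent -> encrypt_minutes)) is O(not encrypt_minutes -> obtain_consent), and O(not encrypt_minutes) is already established, so O(obtain_consent).
Premise 4 is O(forward_schedule -> not obtain_consent); contrapositively O(obtain_consent -> not forward_schedule). Since O(obtain_consent) holds, K gives O(not forward_schedule).
Premise 12, O(not publish_contract -> forward_schedule), contraposes to O(not forward_schedule -> publish_contract); with O(not forward_schedule) we get O(publish_contract).
So O(publish_contract) holds — publish_contract is obligatory. None of the other listed options is made obligatory by any chain of premises.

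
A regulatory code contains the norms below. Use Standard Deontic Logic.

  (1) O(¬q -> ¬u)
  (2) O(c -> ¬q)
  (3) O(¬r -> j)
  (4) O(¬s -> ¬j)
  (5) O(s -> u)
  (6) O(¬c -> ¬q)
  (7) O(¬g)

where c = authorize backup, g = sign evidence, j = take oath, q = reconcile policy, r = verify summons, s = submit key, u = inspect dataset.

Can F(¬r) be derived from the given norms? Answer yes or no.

Yes

Premises 6 and 2 are O(¬c -> ¬q) and O(c -> ¬q); every ideal world satisfies ¬c or c, so in either case ¬q holds — hence O(¬q).
Applying K to premise 1 (O(¬q -> ¬u)) and O(¬q) yields O(¬u).
Premise 5 is O(s -> u); contrapositively O(¬u -> ¬s). Since O(¬u) holds, K gives O(¬s).
From O(¬s) and premise 4, O(¬s -> ¬j), we obtain O(¬j).
The contrapositive of premise 3 (O(¬r -> j)) is O(¬j -> r), and O(¬j) is already established, so O(r).
Premise 7 does not contribute to this derivation.
So O(r) holds, i.e. F(¬r). The claim follows.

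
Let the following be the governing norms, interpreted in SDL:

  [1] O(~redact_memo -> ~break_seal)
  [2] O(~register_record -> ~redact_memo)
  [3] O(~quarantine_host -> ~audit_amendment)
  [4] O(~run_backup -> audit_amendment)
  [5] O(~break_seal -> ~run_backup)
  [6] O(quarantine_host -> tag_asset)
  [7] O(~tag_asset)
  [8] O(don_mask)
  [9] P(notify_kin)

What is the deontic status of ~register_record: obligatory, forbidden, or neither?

Forbidden

Premise 7 states O(~tag_asset) outright.
The contrapositive of premise 6 (O(quarantine_host -> tag_asset)) is O(~tag_asset -> ~quarantine_host), and O(~tag_asset) is already established, so O(~quarantine_host).
Applying K to premise 3 (O(~quarantine_host -> ~audit_amendment)) and O(~quarantine_host) yields O(~audit_amendment).
Premise 4, O(~run_backup -> audit_amendment), contraposes to O(~audit_amendment -> run_backup); with O(~audit_amendment) we get O(run_backup).
Premise 5, O(~break_seal -> ~run_backup), contraposes to O(run_backup -> break_seal); with O(run_backup) we get O(break_seal).
Premise 1 is O(~redact_memo -> ~break_seal); contrapositively O(break_seal -> redact_memo). Since O(break_seal) holds, K gives O(redact_memo).
The contrapositive of premise 2 (O(~register_record -> ~redact_memo)) is O(redact_memo -> register_record), and O(redact_memo) is already established, so O(register_record).
Premises 8, 9 do not contribute to this derivation.
Thus O(register_record), which is F(~register_record): ~register_record is forbidden.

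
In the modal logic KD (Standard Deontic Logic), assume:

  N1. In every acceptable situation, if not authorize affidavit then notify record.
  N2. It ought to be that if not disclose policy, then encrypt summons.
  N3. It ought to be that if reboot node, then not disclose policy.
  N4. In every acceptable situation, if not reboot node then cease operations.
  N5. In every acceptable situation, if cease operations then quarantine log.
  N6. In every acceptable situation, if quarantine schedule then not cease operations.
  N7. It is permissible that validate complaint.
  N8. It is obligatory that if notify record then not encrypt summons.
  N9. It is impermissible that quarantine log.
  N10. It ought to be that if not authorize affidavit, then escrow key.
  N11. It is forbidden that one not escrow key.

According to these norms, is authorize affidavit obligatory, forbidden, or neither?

Premise 9 is F(quarantine_log), i.e. O(¬quarantine_log).
Premise 5, O(cease_operations → quarantine_log), contraposes to O(¬quarantine_log → ¬cease_operations); with O(¬quarantine_log) we get O(¬cease_operations).
Premise 4 is O(¬reboot_node → cease_operations); contrapositively O(¬cease_operations → reboot_node). Since O(¬cease_operations) holds, K gives O(reboot_node).
Premise 3 is O(reboot_node → ¬disclose_policy); since O(reboot_node), deontic closure gives O(¬disclose_policy).
With premise 2, O(¬disclose_policy → encrypt_summons), the K-axiom yields O(encrypt_summons).
Premise 8, O(notify_record → ¬encrypt_summons), contraposes to O(encrypt_summons → ¬notify_record); with O(encrypt_summons) we get O(¬notify_record).
Premise 1 is O(¬authorize_affidavit → notify_record); contrapositively O(¬notify_record → authorize_affidavit). Since O(¬notify_record) holds, K gives O(authorize_affidavit).
Premises 6, 7, 10, 11 do not contribute to this derivation.
Hence authorize_affidavit is obligatory.

Obligatory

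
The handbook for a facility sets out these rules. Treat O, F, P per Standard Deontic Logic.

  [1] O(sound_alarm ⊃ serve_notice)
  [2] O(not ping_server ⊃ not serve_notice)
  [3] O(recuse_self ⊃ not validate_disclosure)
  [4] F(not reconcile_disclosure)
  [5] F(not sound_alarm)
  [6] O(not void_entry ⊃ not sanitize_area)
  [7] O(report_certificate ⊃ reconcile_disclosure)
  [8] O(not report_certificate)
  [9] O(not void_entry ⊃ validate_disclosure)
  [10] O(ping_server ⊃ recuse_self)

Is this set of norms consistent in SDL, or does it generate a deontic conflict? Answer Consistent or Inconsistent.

Consistent

Premise 7 is O(report_certificate ⊃ reconcile_disclosure); even if O(reconcile_disclosure) held, inferring O(report_certificate) would be affirming the consequent — invalid.
So O(report_certificate) is not derivable, and the apparent clash with O(not report_certificate) does not arise.
A world satisfying every obligation exists (e.g. ping_server=true, reconcile_disclosure=true, recuse_self=true, report_certificate=false, sanitize_area=false, serve_notice=true, sound_alarm=true, validate_disclosure=false, void_entry=true); no atom is both obligatory and forbidden, so the set is consistent.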